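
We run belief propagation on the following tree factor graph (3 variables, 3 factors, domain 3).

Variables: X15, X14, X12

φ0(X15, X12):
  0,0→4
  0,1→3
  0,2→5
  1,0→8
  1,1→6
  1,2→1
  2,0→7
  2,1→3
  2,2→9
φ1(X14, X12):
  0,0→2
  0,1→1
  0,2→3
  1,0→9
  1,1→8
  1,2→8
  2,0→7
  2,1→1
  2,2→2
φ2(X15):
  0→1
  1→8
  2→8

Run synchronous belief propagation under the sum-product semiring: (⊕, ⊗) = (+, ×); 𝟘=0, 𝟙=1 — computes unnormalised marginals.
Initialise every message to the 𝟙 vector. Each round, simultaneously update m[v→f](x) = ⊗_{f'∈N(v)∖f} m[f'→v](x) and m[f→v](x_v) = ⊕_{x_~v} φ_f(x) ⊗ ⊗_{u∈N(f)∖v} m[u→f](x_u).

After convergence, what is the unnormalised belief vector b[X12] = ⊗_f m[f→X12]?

init: all messages = 𝟙 over 3 values
r1 m[φ0→X15] = [12, 15, 19]
r1 m[φ0→X12] = [19, 12, 15]
r1 m[φ1→X14] = [6, 25, 10]
r1 m[φ1→X12] = [18, 10, 13]
r1 m[φ2→X15] = [1, 8, 8]
r1 m[X15→φ0] = [1, 1, 1]
r1 m[X15→φ2] = [1, 1, 1]
r1 m[X14→φ1] = [1, 1, 1]
r1 m[X12→φ0] = [1, 1, 1]
r1 m[X12→φ1] = [1, 1, 1]
r2 m[φ0→X15] = [12, 15, 19]
r2 m[φ0→X12] = [19, 12, 15]
r2 m[φ1→X14] = [6, 25, 10]
r2 m[φ1→X12] = [18, 10, 13]
r2 m[φ2→X15] = [1, 8, 8]
r2 m[X15→φ0] = [1, 8, 8]
r2 m[X15→φ2] = [12, 15, 19]
r2 m[X14→φ1] = [1, 1, 1]
r2 m[X12→φ0] = [18, 10, 13]
r2 m[X12→φ1] = [19, 12, 15]
r3 m[φ0→X15] = [167, 217, 273]
r3 m[φ0→X12] = [124, 75, 85]
r3 m[φ1→X14] = [95, 387, 175]
r3 m[φ1→X12] = [18, 10, 13]
r3 m[φ2→X15] = [1, 8, 8]
r3 m[X15→φ0] = [1, 8, 8]
r3 m[X15→φ2] = [12, 15, 19]
r3 m[X14→φ1] = [1, 1, 1]
r3 m[X12→φ0] = [18, 10, 13]
r3 m[X12→φ1] = [19, 12, 15]
r4 m[φ0→X15] = [167, 217, 273]
r4 m[φ0→X12] = [124, 75, 85]
r4 m[φ1→X14] = [95, 387, 175]
r4 m[φ1→X12] = [18, 10, 13]
r4 m[φ2→X15] = [1, 8, 8]
r4 m[X15→φ0] = [1, 8, 8]
r4 m[X15→φ2] = [167, 217, 273]
r4 m[X14→φ1] = [1, 1, 1]
r4 m[X12→φ0] = [18, 10, 13]
r4 m[X12→φ1] = [124, 75, 85]
r5 m[φ0→X15] = [167, 217, 273]
r5 m[φ0→X12] = [124, 75, 85]
r5 m[φ1→X14] = [578, 2396, 1113]
r5 m[φ1→X12] = [18, 10, 13]
r5 m[φ2→X15] = [1, 8, 8]
r5 m[X15→φ0] = [1, 8, 8]
r5 m[X15→φ2] = [167, 217, 273]
r5 m[X14→φ1] = [1, 1, 1]
r5 m[X12→φ0] = [18, 10, 13]
r5 m[X12→φ1] = [124, 75, 85]
r6 m[φ0→X15] = [167, 217, 273]
r6 m[φ0→X12] = [124, 75, 85]
r6 m[φ1→X14] = [578, 2396, 1113]
r6 m[φ1→X12] = [18, 10, 13]
r6 m[φ2→X15] = [1, 8, 8]
r6 m[X15→φ0] = [1, 8, 8]
r6 m[X15→φ2] = [167, 217, 273]
r6 m[X14→φ1] = [1, 1, 1]
r6 m[X12→φ0] = [18, 10, 13]
r6 m[X12→φ1] = [124, 75, 85]
fixed point reached at round 6
b[X12] = ⊗ incoming = [2232, 750, 1105]

b[X12] = [2232, 750, 1105]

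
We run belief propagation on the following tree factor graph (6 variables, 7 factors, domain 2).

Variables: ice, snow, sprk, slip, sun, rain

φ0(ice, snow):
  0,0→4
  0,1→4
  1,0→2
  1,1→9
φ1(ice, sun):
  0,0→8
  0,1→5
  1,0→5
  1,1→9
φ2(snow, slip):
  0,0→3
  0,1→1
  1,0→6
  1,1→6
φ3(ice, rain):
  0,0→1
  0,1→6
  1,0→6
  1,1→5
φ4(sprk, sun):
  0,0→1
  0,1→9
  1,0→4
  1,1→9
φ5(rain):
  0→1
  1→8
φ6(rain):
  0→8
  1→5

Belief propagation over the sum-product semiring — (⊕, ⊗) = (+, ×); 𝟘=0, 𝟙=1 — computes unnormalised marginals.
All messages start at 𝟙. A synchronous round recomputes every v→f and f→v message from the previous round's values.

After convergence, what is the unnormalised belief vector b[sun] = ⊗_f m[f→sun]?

b[sun] = [1354080, 6088896]

init: all messages = 𝟙 over 2 values
r1 m[φ0→ice] = [8, 11]
r1 m[φ0→snow] = [6, 13]
r1 m[φ1→ice] = [13, 14]
r1 m[φ1→sun] = [13, 14]
r1 m[φ2→snow] = [4, 12]
r1 m[φ2→slip] = [9, 7]
r1 m[φ3→ice] = [7, 11]
r1 m[φ3→rain] = [7, 11]
r1 m[φ4→sprk] = [10, 13]
r1 m[φ4→sun] = [5, 18]
r1 m[φ5→rain] = [1, 8]
r1 m[φ6→rain] = [8, 5]
r1 m[ice→φ0] = [1, 1]
r1 m[ice→φ1] = [1, 1]
r1 m[ice→φ3] = [1, 1]
r1 m[snow→φ0] = [1, 1]
r1 m[snow→φ2] = [1, 1]
r1 m[sprk→φ4] = [1, 1]
r1 m[slip→φ2] = [1, 1]
r1 m[sun→φ1] = [1, 1]
r1 m[sun→φ4] = [1, 1]
r1 m[rain→φ3] = [1, 1]
r1 m[rain→φ5] = [1, 1]
r1 m[rain→φ6] = [1, 1]
r2 m[φ0→ice] = [8, 11]
r2 m[φ0→snow] = [6, 13]
r2 m[φ1→ice] = [13, 14]
r2 m[φ1→sun] = [13, 14]
r2 m[φ2→snow] = [4, 12]
r2 m[φ2→slip] = [9, 7]
r2 m[φ3→ice] = [7, 11]
r2 m[φ3→rain] = [7, 11]
r2 m[φ4→sprk] = [10, 13]
r2 m[φ4→sun] = [5, 18]
r2 m[φ5→rain] = [1, 8]
r2 m[φ6→rain] = [8, 5]
r2 m[ice→φ0] = [91, 154]
r2 m[ice→φ1] = [56, 121]
r2 m[ice→φ3] = [104, 154]
r2 m[snow→φ0] = [4, 12]
r2 m[snow→φ2] = [6, 13]
r2 m[sprk→φ4] = [1, 1]
r2 m[slip→φ2] = [1, 1]
r2 m[sun→φ1] = [5, 18]
r2 m[sun→φ4] = [13, 14]
r2 m[rain→φ3] = [8, 40]
r2 m[rain→φ5] = [56, 55]
r2 m[rain→φ6] = [7, 88]
r3 m[φ0→ice] = [64, 116]
r3 m[φ0→snow] = [672, 1750]
r3 m[φ1→ice] = [130, 187]
r3 m[φ1→sun] = [1053, 1369]
r3 m[φ2→snow] = [4, 12]
r3 m[φ2→slip] = [96, 84]
r3 m[φ3→ice] = [248, 248]
r3 m[φ3→rain] = [1028, 1394]
r3 m[φ4→sprk] = [139, 178]
r3 m[φ4→sun] = [5, 18]
r3 m[φ5→rain] = [1, 8]
r3 m[φ6→rain] = [8, 5]
r3 m[ice→φ0] = [91, 154]
r3 m[ice→φ1] = [56, 121]
r3 m[ice→φ3] = [104, 154]
r3 m[snow→φ0] = [4, 12]
r3 m[snow→φ2] = [6, 13]
r3 m[sprk→φ4] = [1, 1]
r3 m[slip→φ2] = [1, 1]
r3 m[sun→φ1] = [5, 18]
r3 m[sun→φ4] = [13, 14]
r3 m[rain→φ3] = [8, 40]
r3 m[rain→φ5] = [56, 55]
r3 m[rain→φ6] = [7, 88]
r4 m[φ0→ice] = [64, 116]
r4 m[φ0→snow] = [672, 1750]
r4 m[φ1→ice] = [130, 187]
r4 m[φ1→sun] = [1053, 1369]
r4 m[φ2→snow] = [4, 12]
r4 m[φ2→slip] = [96, 84]
r4 m[φ3→ice] = [248, 248]
r4 m[φ3→rain] = [1028, 1394]
r4 m[φ4→sprk] = [139, 178]
r4 m[φ4→sun] = [5, 18]
r4 m[φ5→rain] = [1, 8]
r4 m[φ6→rain] = [8, 5]
r4 m[ice→φ0] = [32240, 46376]
r4 m[ice→φ1] = [15872, 28768]
r4 m[ice→φ3] = [8320, 21692]
r4 m[snow→φ0] = [4, 12]
r4 m[snow→φ2] = [672, 1750]
r4 m[sprk→φ4] = [1, 1]
r4 m[slip→φ2] = [1, 1]
r4 m[sun→φ1] = [5, 18]
r4 m[sun→φ4] = [1053, 1369]
r4 m[rain→φ3] = [8, 40]
r4 m[rain→φ5] = [8224, 6970]
r4 m[rain→φ6] = [1028, 11152]
r5 m[φ0→ice] = [64, 116]
r5 m[φ0→snow] = [221712, 546344]
r5 m[φ1→ice] = [130, 187]
r5 m[φ1→sun] = [270816, 338272]
r5 m[φ2→snow] = [4, 12]
r5 m[φ2→slip] = [12516, 11172]
r5 m[φ3→ice] = [248, 248]
r5 m[φ3→rain] = [138472, 158380]
r5 m[φ4→sprk] = [13374, 16533]
r5 m[φ4→sun] = [5, 18]
r5 m[φ5→rain] = [1, 8]
r5 m[φ6→rain] = [8, 5]
r5 m[ice→φ0] = [32240, 46376]
r5 m[ice→φ1] = [15872, 28768]
r5 m[ice→φ3] = [8320, 21692]
r5 m[snow→φ0] = [4, 12]
r5 m[snow→φ2] = [672, 1750]
r5 m[sprk→φ4] = [1, 1]
r5 m[slip→φ2] = [1, 1]
r5 m[sun→φ1] = [5, 18]
r5 m[sun→φ4] = [1053, 1369]
r5 m[rain→φ3] = [8, 40]
r5 m[rain→φ5] = [8224, 6970]
r5 m[rain→φ6] = [1028, 11152]
r6 m[φ0→ice] = [64, 116]
r6 m[φ0→snow] = [221712, 546344]
r6 m[φ1→ice] = [130, 187]
r6 m[φ1→sun] = [270816, 338272]
r6 m[φ2→snow] = [4, 12]
r6 m[φ2→slip] = [12516, 11172]
r6 m[φ3→ice] = [248, 248]
r6 m[φ3→rain] = [138472, 158380]
r6 m[φ4→sprk] = [13374, 16533]
r6 m[φ4→sun] = [5, 18]
r6 m[φ5→rain] = [1, 8]
r6 m[φ6→rain] = [8, 5]
r6 m[ice→φ0] = [32240, 46376]
r6 m[ice→φ1] = [15872, 28768]
r6 m[ice→φ3] = [8320, 21692]
r6 m[snow→φ0] = [4, 12]
r6 m[snow→φ2] = [221712, 546344]
r6 m[sprk→φ4] = [1, 1]
r6 m[slip→φ2] = [1, 1]
r6 m[sun→φ1] = [5, 18]
r6 m[sun→φ4] = [270816, 338272]
r6 m[rain→φ3] = [8, 40]
r6 m[rain→φ5] = [1107776, 791900]
r6 m[rain→φ6] = [138472, 1267040]
r7 m[φ0→ice] = [64, 116]
r7 m[φ0→snow] = [221712, 546344]
r7 m[φ1→ice] = [130, 187]
r7 m[φ1→sun] = [270816, 338272]
r7 m[φ2→snow] = [4, 12]
r7 m[φ2→slip] = [3943200, 3499776]
r7 m[φ3→ice] = [248, 248]
r7 m[φ3→rain] = [138472, 158380]
r7 m[φ4→sprk] = [3315264, 4127712]
r7 m[φ4→sun] = [5, 18]
r7 m[φ5→rain] = [1, 8]
r7 m[φ6→rain] = [8, 5]
r7 m[ice→φ0] = [32240, 46376]
r7 m[ice→φ1] = [15872, 28768]
r7 m[ice→φ3] = [8320, 21692]
r7 m[snow→φ0] = [4, 12]
r7 m[snow→φ2] = [221712, 546344]
r7 m[sprk→φ4] = [1, 1]
r7 m[slip→φ2] = [1, 1]
r7 m[sun→φ1] = [5, 18]
r7 m[sun→φ4] = [270816, 338272]
r7 m[rain→φ3] = [8, 40]
r7 m[rain→φ5] = [1107776, 791900]
r7 m[rain→φ6] = [138472, 1267040]
r8 m[φ0→ice] = [64, 116]
r8 m[φ0→snow] = [221712, 546344]
r8 m[φ1→ice] = [130, 187]
r8 m[φ1→sun] = [270816, 338272]
r8 m[φ2→snow] = [4, 12]
r8 m[φ2→slip] = [3943200, 3499776]
r8 m[φ3→ice] = [248, 248]
r8 m[φ3→rain] = [138472, 158380]
r8 m[φ4→sprk] = [3315264, 4127712]
r8 m[φ4→sun] = [5, 18]
r8 m[φ5→rain] = [1, 8]
r8 m[φ6→rain] = [8, 5]
r8 m[ice→φ0] = [32240, 46376]
r8 m[ice→φ1] = [15872, 28768]
r8 m[ice→φ3] = [8320, 21692]
r8 m[snow→φ0] = [4, 12]
r8 m[snow→φ2] = [221712, 546344]
r8 m[sprk→φ4] = [1, 1]
r8 m[slip→φ2] = [1, 1]
r8 m[sun→φ1] = [5, 18]
r8 m[sun→φ4] = [270816, 338272]
r8 m[rain→φ3] = [8, 40]
r8 m[rain→φ5] = [1107776, 791900]
r8 m[rain→φ6] = [138472, 1267040]
fixed point reached at round 8
b[sun] = ⊗ incoming = [1354080, 6088896]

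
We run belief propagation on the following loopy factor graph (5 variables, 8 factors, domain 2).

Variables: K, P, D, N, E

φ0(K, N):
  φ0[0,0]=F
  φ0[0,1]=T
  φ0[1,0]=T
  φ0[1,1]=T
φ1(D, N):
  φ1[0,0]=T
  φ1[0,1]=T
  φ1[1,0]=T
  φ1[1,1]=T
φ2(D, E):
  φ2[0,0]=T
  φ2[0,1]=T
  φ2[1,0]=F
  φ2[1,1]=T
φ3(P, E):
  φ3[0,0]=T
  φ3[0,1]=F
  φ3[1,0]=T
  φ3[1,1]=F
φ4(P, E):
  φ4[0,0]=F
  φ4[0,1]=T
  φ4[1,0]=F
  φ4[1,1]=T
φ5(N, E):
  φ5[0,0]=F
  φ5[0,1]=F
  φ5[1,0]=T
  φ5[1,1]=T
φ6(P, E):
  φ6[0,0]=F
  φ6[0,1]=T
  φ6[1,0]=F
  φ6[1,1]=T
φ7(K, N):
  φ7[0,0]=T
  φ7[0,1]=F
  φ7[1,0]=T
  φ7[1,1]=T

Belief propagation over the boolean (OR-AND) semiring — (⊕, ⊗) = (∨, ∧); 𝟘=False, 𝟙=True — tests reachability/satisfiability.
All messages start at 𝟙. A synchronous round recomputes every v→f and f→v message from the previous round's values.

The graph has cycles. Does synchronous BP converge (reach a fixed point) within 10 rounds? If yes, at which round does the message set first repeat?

CONVERGED at round 8

init: all messages = 𝟙 over 2 values
r1 m[φ0→K] = [T, T]
r1 m[φ0→N] = [T, T]
r1 m[φ1→D] = [T, T]
r1 m[φ1→N] = [T, T]
r1 m[φ2→D] = [T, T]
r1 m[φ2→E] = [T, T]
r1 m[φ3→P] = [T, T]
r1 m[φ3→E] = [T, F]
r1 m[φ4→P] = [T, T]
r1 m[φ4→E] = [F, T]
r1 m[φ5→N] = [F, T]
r1 m[φ5→E] = [T, T]
r1 m[φ6→P] = [T, T]
r1 m[φ6→E] = [F, T]
r1 m[φ7→K] = [T, T]
r1 m[φ7→N] = [T, T]
r1 m[K→φ0] = [T, T]
r1 m[K→φ7] = [T, T]
r1 m[P→φ3] = [T, T]
r1 m[P→φ4] = [T, T]
r1 m[P→φ6] = [T, T]
r1 m[D→φ1] = [T, T]
r1 m[D→φ2] = [T, T]
r1 m[N→φ0] = [T, T]
r1 m[N→φ1] = [T, T]
r1 m[N→φ5] = [T, T]
r1 m[N→φ7] = [T, T]
r1 m[E→φ2] = [T, T]
r1 m[E→φ3] = [T, T]
r1 m[E→φ4] = [T, T]
r1 m[E→φ5] = [T, T]
r1 m[E→φ6] = [T, T]
r2 m[φ0→K] = [T, T]
r2 m[φ0→N] = [T, T]
r2 m[φ1→D] = [T, T]
r2 m[φ1→N] = [T, T]
r2 m[φ2→D] = [T, T]
r2 m[φ2→E] = [T, T]
r2 m[φ3→P] = [T, T]
r2 m[φ3→E] = [T, F]
r2 m[φ4→P] = [T, T]
r2 m[φ4→E] = [F, T]
r2 m[φ5→N] = [F, T]
r2 m[φ5→E] = [T, T]
r2 m[φ6→P] = [T, T]
r2 m[φ6→E] = [F, T]
r2 m[φ7→K] = [T, T]
r2 m[φ7→N] = [T, T]
r2 m[K→φ0] = [T, T]
r2 m[K→φ7] = [T, T]
r2 m[P→φ3] = [T, T]
r2 m[P→φ4] = [T, T]
r2 m[P→φ6] = [T, T]
r2 m[D→φ1] = [T, T]
r2 m[D→φ2] = [T, T]
r2 m[N→φ0] = [F, T]
r2 m[N→φ1] = [F, T]
r2 m[N→φ5] = [T, T]
r2 m[N→φ7] = [F, T]
r2 m[E→φ2] = [F, F]
r2 m[E→φ3] = [F, T]
r2 m[E→φ4] = [F, F]
r2 m[E→φ5] = [F, F]
r2 m[E→φ6] = [F, F]
r3 m[φ0→K] = [T, T]
r3 m[φ0→N] = [T, T]
r3 m[φ1→D] = [T, T]
r3 m[φ1→N] = [T, T]
r3 m[φ2→D] = [F, F]
r3 m[φ2→E] = [T, T]
r3 m[φ3→P] = [F, F]
r3 m[φ3→E] = [T, F]
r3 m[φ4→P] = [F, F]
r3 m[φ4→E] = [F, T]
r3 m[φ5→N] = [F, F]
r3 m[φ5→E] = [T, T]
r3 m[φ6→P] = [F, F]
r3 m[φ6→E] = [F, T]
r3 m[φ7→K] = [F, T]
r3 m[φ7→N] = [T, T]
r3 m[K→φ0] = [T, T]
r3 m[K→φ7] = [T, T]
r3 m[P→φ3] = [T, T]
r3 m[P→φ4] = [T, T]
r3 m[P→φ6] = [T, T]
r3 m[D→φ1] = [T, T]
r3 m[D→φ2] = [T, T]
r3 m[N→φ0] = [F, T]
r3 m[N→φ1] = [F, T]
r3 m[N→φ5] = [T, T]
r3 m[N→φ7] = [F, T]
r3 m[E→φ2] = [F, F]
r3 m[E→φ3] = [F, T]
r3 m[E→φ4] = [F, F]
r3 m[E→φ5] = [F, F]
r3 m[E→φ6] = [F, F]
r4 m[φ0→K] = [T, T]
r4 m[φ0→N] = [T, T]
r4 m[φ1→D] = [T, T]
r4 m[φ1→N] = [T, T]
r4 m[φ2→D] = [F, F]
r4 m[φ2→E] = [T, T]
r4 m[φ3→P] = [F, F]
r4 m[φ3→E] = [T, F]
r4 m[φ4→P] = [F, F]
r4 m[φ4→E] = [F, T]
r4 m[φ5→N] = [F, F]
r4 m[φ5→E] = [T, T]
r4 m[φ6→P] = [F, F]
r4 m[φ6→E] = [F, T]
r4 m[φ7→K] = [F, T]
r4 m[φ7→N] = [T, T]
r4 m[K→φ0] = [F, T]
r4 m[K→φ7] = [T, T]
r4 m[P→φ3] = [F, F]
r4 m[P→φ4] = [F, F]
r4 m[P→φ6] = [F, F]
r4 m[D→φ1] = [F, F]
r4 m[D→φ2] = [T, T]
r4 m[N→φ0] = [F, F]
r4 m[N→φ1] = [F, F]
r4 m[N→φ5] = [T, T]
r4 m[N→φ7] = [F, F]
r4 m[E→φ2] = [F, F]
r4 m[E→φ3] = [F, T]
r4 m[E→φ4] = [F, F]
r4 m[E→φ5] = [F, F]
r4 m[E→φ6] = [F, F]
r5 m[φ0→K] = [F, F]
r5 m[φ0→N] = [T, T]
r5 m[φ1→D] = [F, F]
r5 m[φ1→N] = [F, F]
r5 m[φ2→D] = [F, F]
r5 m[φ2→E] = [T, T]
r5 m[φ3→P] = [F, F]
r5 m[φ3→E] = [F, F]
r5 m[φ4→P] = [F, F]
r5 m[φ4→E] = [F, F]
r5 m[φ5→N] = [F, F]
r5 m[φ5→E] = [T, T]
r5 m[φ6→P] = [F, F]
r5 m[φ6→E] = [F, F]
r5 m[φ7→K] = [F, F]
r5 m[φ7→N] = [T, T]
r5 m[K→φ0] = [F, T]
r5 m[K→φ7] = [T, T]
r5 m[P→φ3] = [F, F]
r5 m[P→φ4] = [F, F]
r5 m[P→φ6] = [F, F]
r5 m[D→φ1] = [F, F]
r5 m[D→φ2] = [T, T]
r5 m[N→φ0] = [F, F]
r5 m[N→φ1] = [F, F]
r5 m[N→φ5] = [T, T]
r5 m[N→φ7] = [F, F]
r5 m[E→φ2] = [F, F]
r5 m[E→φ3] = [F, T]
r5 m[E→φ4] = [F, F]
r5 m[E→φ5] = [F, F]
r5 m[E→φ6] = [F, F]
r6 m[φ0→K] = [F, F]
r6 m[φ0→N] = [T, T]
r6 m[φ1→D] = [F, F]
r6 m[φ1→N] = [F, F]
r6 m[φ2→D] = [F, F]
r6 m[φ2→E] = [T, T]
r6 m[φ3→P] = [F, F]
r6 m[φ3→E] = [F, F]
r6 m[φ4→P] = [F, F]
r6 m[φ4→E] = [F, F]
r6 m[φ5→N] = [F, F]
r6 m[φ5→E] = [T, T]
r6 m[φ6→P] = [F, F]
r6 m[φ6→E] = [F, F]
r6 m[φ7→K] = [F, F]
r6 m[φ7→N] = [T, T]
r6 m[K→φ0] = [F, F]
r6 m[K→φ7] = [F, F]
r6 m[P→φ3] = [F, F]
r6 m[P→φ4] = [F, F]
r6 m[P→φ6] = [F, F]
r6 m[D→φ1] = [F, F]
r6 m[D→φ2] = [F, F]
r6 m[N→φ0] = [F, F]
r6 m[N→φ1] = [F, F]
r6 m[N→φ5] = [F, F]
r6 m[N→φ7] = [F, F]
r6 m[E→φ2] = [F, F]
r6 m[E→φ3] = [F, F]
r6 m[E→φ4] = [F, F]
r6 m[E→φ5] = [F, F]
r6 m[E→φ6] = [F, F]
r7 m[φ0→K] = [F, F]
r7 m[φ0→N] = [F, F]
r7 m[φ1→D] = [F, F]
r7 m[φ1→N] = [F, F]
r7 m[φ2→D] = [F, F]
r7 m[φ2→E] = [F, F]
r7 m[φ3→P] = [F, F]
r7 m[φ3→E] = [F, F]
r7 m[φ4→P] = [F, F]
r7 m[φ4→E] = [F, F]
r7 m[φ5→N] = [F, F]
r7 m[φ5→E] = [F, F]
r7 m[φ6→P] = [F, F]
r7 m[φ6→E] = [F, F]
r7 m[φ7→K] = [F, F]
r7 m[φ7→N] = [F, F]
r7 m[K→φ0] = [F, F]
r7 m[K→φ7] = [F, F]
r7 m[P→φ3] = [F, F]
r7 m[P→φ4] = [F, F]
r7 m[P→φ6] = [F, F]
r7 m[D→φ1] = [F, F]
r7 m[D→φ2] = [F, F]
r7 m[N→φ0] = [F, F]
r7 m[N→φ1] = [F, F]
r7 m[N→φ5] = [F, F]
r7 m[N→φ7] = [F, F]
r7 m[E→φ2] = [F, F]
r7 m[E→φ3] = [F, F]
r7 m[E→φ4] = [F, F]
r7 m[E→φ5] = [F, F]
r7 m[E→φ6] = [F, F]
r8 m[φ0→K] = [F, F]
r8 m[φ0→N] = [F, F]
r8 m[φ1→D] = [F, F]
r8 m[φ1→N] = [F, F]
r8 m[φ2→D] = [F, F]
r8 m[φ2→E] = [F, F]
r8 m[φ3→P] = [F, F]
r8 m[φ3→E] = [F, F]
r8 m[φ4→P] = [F, F]
r8 m[φ4→E] = [F, F]
r8 m[φ5→N] = [F, F]
r8 m[φ5→E] = [F, F]
r8 m[φ6→P] = [F, F]
r8 m[φ6→E] = [F, F]
r8 m[φ7→K] = [F, F]
r8 m[φ7→N] = [F, F]
r8 m[K→φ0] = [F, F]
r8 m[K→φ7] = [F, F]
r8 m[P→φ3] = [F, F]
r8 m[P→φ4] = [F, F]
r8 m[P→φ6] = [F, F]
r8 m[D→φ1] = [F, F]
r8 m[D→φ2] = [F, F]
r8 m[N→φ0] = [F, F]
r8 m[N→φ1] = [F, F]
r8 m[N→φ5] = [F, F]
r8 m[N→φ7] = [F, F]
r8 m[E→φ2] = [F, F]
r8 m[E→φ3] = [F, F]
r8 m[E→φ4] = [F, F]
r8 m[E→φ5] = [F, F]
r8 m[E→φ6] = [F, F]
fixed point reached at round 8
messages reach a fixed point at round 8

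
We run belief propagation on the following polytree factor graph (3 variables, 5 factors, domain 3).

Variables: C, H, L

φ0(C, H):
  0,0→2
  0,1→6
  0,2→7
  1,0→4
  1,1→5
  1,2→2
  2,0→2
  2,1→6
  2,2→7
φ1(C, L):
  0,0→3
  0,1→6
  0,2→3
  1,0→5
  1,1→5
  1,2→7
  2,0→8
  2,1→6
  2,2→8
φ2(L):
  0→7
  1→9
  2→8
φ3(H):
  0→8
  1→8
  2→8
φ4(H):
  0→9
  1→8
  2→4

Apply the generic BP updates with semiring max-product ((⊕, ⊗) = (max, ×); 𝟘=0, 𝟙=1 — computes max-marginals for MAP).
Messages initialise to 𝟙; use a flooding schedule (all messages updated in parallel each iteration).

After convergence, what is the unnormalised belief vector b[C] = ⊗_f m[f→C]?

init: all messages = 𝟙 over 3 values
r1 m[φ0→C] = [7, 5, 7]
r1 m[φ0→H] = [4, 6, 7]
r1 m[φ1→C] = [6, 7, 8]
r1 m[φ1→L] = [8, 6, 8]
r1 m[φ2→L] = [7, 9, 8]
r1 m[φ3→H] = [8, 8, 8]
r1 m[φ4→H] = [9, 8, 4]
r1 m[C→φ0] = [1, 1, 1]
r1 m[C→φ1] = [1, 1, 1]
r1 m[H→φ0] = [1, 1, 1]
r1 m[H→φ3] = [1, 1, 1]
r1 m[H→φ4] = [1, 1, 1]
r1 m[L→φ1] = [1, 1, 1]
r1 m[L→φ2] = [1, 1, 1]
r2 m[φ0→C] = [7, 5, 7]
r2 m[φ0→H] = [4, 6, 7]
r2 m[φ1→C] = [6, 7, 8]
r2 m[φ1→L] = [8, 6, 8]
r2 m[φ2→L] = [7, 9, 8]
r2 m[φ3→H] = [8, 8, 8]
r2 m[φ4→H] = [9, 8, 4]
r2 m[C→φ0] = [6, 7, 8]
r2 m[C→φ1] = [7, 5, 7]
r2 m[H→φ0] = [72, 64, 32]
r2 m[H→φ3] = [36, 48, 28]
r2 m[H→φ4] = [32, 48, 56]
r2 m[L→φ1] = [7, 9, 8]
r2 m[L→φ2] = [8, 6, 8]
r3 m[φ0→C] = [384, 320, 384]
r3 m[φ0→H] = [28, 48, 56]
r3 m[φ1→C] = [54, 56, 64]
r3 m[φ1→L] = [56, 42, 56]
r3 m[φ2→L] = [7, 9, 8]
r3 m[φ3→H] = [8, 8, 8]
r3 m[φ4→H] = [9, 8, 4]
r3 m[C→φ0] = [6, 7, 8]
r3 m[C→φ1] = [7, 5, 7]
r3 m[H→φ0] = [72, 64, 32]
r3 m[H→φ3] = [36, 48, 28]
r3 m[H→φ4] = [32, 48, 56]
r3 m[L→φ1] = [7, 9, 8]
r3 m[L→φ2] = [8, 6, 8]
r4 m[φ0→C] = [384, 320, 384]
r4 m[φ0→H] = [28, 48, 56]
r4 m[φ1→C] = [54, 56, 64]
r4 m[φ1→L] = [56, 42, 56]
r4 m[φ2→L] = [7, 9, 8]
r4 m[φ3→H] = [8, 8, 8]
r4 m[φ4→H] = [9, 8, 4]
r4 m[C→φ0] = [54, 56, 64]
r4 m[C→φ1] = [384, 320, 384]
r4 m[H→φ0] = [72, 64, 32]
r4 m[H→φ3] = [252, 384, 224]
r4 m[H→φ4] = [224, 384, 448]
r4 m[L→φ1] = [7, 9, 8]
r4 m[L→φ2] = [56, 42, 56]
r5 m[φ0→C] = [384, 320, 384]
r5 m[φ0→H] = [224, 384, 448]
r5 m[φ1→C] = [54, 56, 64]
r5 m[φ1→L] = [3072, 2304, 3072]
r5 m[φ2→L] = [7, 9, 8]
r5 m[φ3→H] = [8, 8, 8]
r5 m[φ4→H] = [9, 8, 4]
r5 m[C→φ0] = [54, 56, 64]
r5 m[C→φ1] = [384, 320, 384]
r5 m[H→φ0] = [72, 64, 32]
r5 m[H→φ3] = [252, 384, 224]
r5 m[H→φ4] = [224, 384, 448]
r5 m[L→φ1] = [7, 9, 8]
r5 m[L→φ2] = [56, 42, 56]
r6 m[φ0→C] = [384, 320, 384]
r6 m[φ0→H] = [224, 384, 448]
r6 m[φ1→C] = [54, 56, 64]
r6 m[φ1→L] = [3072, 2304, 3072]
r6 m[φ2→L] = [7, 9, 8]
r6 m[φ3→H] = [8, 8, 8]
r6 m[φ4→H] = [9, 8, 4]
r6 m[C→φ0] = [54, 56, 64]
r6 m[C→φ1] = [384, 320, 384]
r6 m[H→φ0] = [72, 64, 32]
r6 m[H→φ3] = [2016, 3072, 1792]
r6 m[H→φ4] = [1792, 3072, 3584]
r6 m[L→φ1] = [7, 9, 8]
r6 m[L→φ2] = [3072, 2304, 3072]
r7 m[φ0→C] = [384, 320, 384]
r7 m[φ0→H] = [224, 384, 448]
r7 m[φ1→C] = [54, 56, 64]
r7 m[φ1→L] = [3072, 2304, 3072]
r7 m[φ2→L] = [7, 9, 8]
r7 m[φ3→H] = [8, 8, 8]
r7 m[φ4→H] = [9, 8, 4]
r7 m[C→φ0] = [54, 56, 64]
r7 m[C→φ1] = [384, 320, 384]
r7 m[H→φ0] = [72, 64, 32]
r7 m[H→φ3] = [2016, 3072, 1792]
r7 m[H→φ4] = [1792, 3072, 3584]
r7 m[L→φ1] = [7, 9, 8]
r7 m[L→φ2] = [3072, 2304, 3072]
fixed point reached at round 7
b[C] = ⊗ incoming = [20736, 17920, 24576]

b[C] = [20736, 17920, 24576]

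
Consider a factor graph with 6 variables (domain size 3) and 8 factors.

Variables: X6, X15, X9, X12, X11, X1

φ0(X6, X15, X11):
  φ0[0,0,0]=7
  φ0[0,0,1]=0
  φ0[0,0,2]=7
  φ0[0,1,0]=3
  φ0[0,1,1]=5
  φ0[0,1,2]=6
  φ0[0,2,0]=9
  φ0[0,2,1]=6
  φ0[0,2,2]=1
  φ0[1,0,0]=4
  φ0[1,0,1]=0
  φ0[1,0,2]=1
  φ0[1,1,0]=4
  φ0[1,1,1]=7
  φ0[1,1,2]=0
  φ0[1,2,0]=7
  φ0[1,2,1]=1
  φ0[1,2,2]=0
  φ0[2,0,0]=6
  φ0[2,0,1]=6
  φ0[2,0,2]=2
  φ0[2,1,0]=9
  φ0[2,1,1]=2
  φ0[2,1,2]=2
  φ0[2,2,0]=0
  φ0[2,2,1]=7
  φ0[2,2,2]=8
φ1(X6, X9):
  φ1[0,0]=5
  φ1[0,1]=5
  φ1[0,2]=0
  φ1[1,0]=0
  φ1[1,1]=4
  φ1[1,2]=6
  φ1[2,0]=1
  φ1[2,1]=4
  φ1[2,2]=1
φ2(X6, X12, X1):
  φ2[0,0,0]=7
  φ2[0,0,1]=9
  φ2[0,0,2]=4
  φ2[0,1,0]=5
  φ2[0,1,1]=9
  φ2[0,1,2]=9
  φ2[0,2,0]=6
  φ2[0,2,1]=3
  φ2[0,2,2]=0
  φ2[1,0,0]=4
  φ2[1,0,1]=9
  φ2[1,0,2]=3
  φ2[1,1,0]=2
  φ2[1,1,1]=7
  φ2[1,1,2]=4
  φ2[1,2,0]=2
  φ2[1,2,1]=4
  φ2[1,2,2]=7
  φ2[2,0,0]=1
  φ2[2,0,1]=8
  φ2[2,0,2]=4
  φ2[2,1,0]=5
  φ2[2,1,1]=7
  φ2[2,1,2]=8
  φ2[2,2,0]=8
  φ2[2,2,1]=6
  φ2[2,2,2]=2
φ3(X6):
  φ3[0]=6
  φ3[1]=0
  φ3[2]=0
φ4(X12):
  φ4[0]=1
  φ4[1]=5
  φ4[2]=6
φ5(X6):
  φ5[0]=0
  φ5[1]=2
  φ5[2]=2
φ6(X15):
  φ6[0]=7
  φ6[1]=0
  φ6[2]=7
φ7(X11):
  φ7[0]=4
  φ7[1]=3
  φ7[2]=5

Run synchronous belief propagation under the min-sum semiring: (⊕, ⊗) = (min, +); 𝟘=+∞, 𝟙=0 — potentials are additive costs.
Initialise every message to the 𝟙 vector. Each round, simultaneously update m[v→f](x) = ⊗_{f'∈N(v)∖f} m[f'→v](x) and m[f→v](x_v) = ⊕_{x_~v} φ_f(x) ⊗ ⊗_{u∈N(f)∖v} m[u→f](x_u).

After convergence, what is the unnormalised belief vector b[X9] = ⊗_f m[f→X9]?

b[X9] = [10, 13, 10]

init: all messages = 𝟙 over 3 values
r1 m[φ0→X6] = [0, 0, 0]
r1 m[φ0→X15] = [0, 0, 0]
r1 m[φ0→X11] = [0, 0, 0]
r1 m[φ1→X6] = [0, 0, 1]
r1 m[φ1→X9] = [0, 4, 0]
r1 m[φ2→X6] = [0, 2, 1]
r1 m[φ2→X12] = [1, 2, 0]
r1 m[φ2→X1] = [1, 3, 0]
r1 m[φ3→X6] = [6, 0, 0]
r1 m[φ4→X12] = [1, 5, 6]
r1 m[φ5→X6] = [0, 2, 2]
r1 m[φ6→X15] = [7, 0, 7]
r1 m[φ7→X11] = [4, 3, 5]
r1 m[X6→φ0] = [0, 0, 0]
r1 m[X6→φ1] = [0, 0, 0]
r1 m[X6→φ2] = [0, 0, 0]
r1 m[X6→φ3] = [0, 0, 0]
r1 m[X6→φ5] = [0, 0, 0]
r1 m[X15→φ0] = [0, 0, 0]
r1 m[X15→φ6] = [0, 0, 0]
r1 m[X9→φ1] = [0, 0, 0]
r1 m[X12→φ2] = [0, 0, 0]
r1 m[X12→φ4] = [0, 0, 0]
r1 m[X11→φ0] = [0, 0, 0]
r1 m[X11→φ7] = [0, 0, 0]
r1 m[X1→φ2] = [0, 0, 0]
r2 m[φ0→X6] = [0, 0, 0]
r2 m[φ0→X15] = [0, 0, 0]
r2 m[φ0→X11] = [0, 0, 0]
r2 m[φ1→X6] = [0, 0, 1]
r2 m[φ1→X9] = [0, 4, 0]
r2 m[φ2→X6] = [0, 2, 1]
r2 m[φ2→X12] = [1, 2, 0]
r2 m[φ2→X1] = [1, 3, 0]
r2 m[φ3→X6] = [6, 0, 0]
r2 m[φ4→X12] = [1, 5, 6]
r2 m[φ5→X6] = [0, 2, 2]
r2 m[φ6→X15] = [7, 0, 7]
r2 m[φ7→X11] = [4, 3, 5]
r2 m[X6→φ0] = [6, 4, 4]
r2 m[X6→φ1] = [6, 4, 3]
r2 m[X6→φ2] = [6, 2, 3]
r2 m[X6→φ3] = [0, 4, 4]
r2 m[X6→φ5] = [6, 2, 2]
r2 m[X15→φ0] = [7, 0, 7]
r2 m[X15→φ6] = [0, 0, 0]
r2 m[X9→φ1] = [0, 0, 0]
r2 m[X12→φ2] = [1, 5, 6]
r2 m[X12→φ4] = [1, 2, 0]
r2 m[X11→φ0] = [4, 3, 5]
r2 m[X11→φ7] = [0, 0, 0]
r2 m[X1→φ2] = [0, 0, 0]
r3 m[φ0→X6] = [7, 5, 5]
r3 m[φ0→X15] = [7, 9, 8]
r3 m[φ0→X11] = [8, 6, 4]
r3 m[φ1→X6] = [0, 0, 1]
r3 m[φ1→X9] = [4, 7, 4]
r3 m[φ2→X6] = [5, 4, 2]
r3 m[φ2→X12] = [4, 4, 4]
r3 m[φ2→X1] = [5, 12, 6]
r3 m[φ3→X6] = [6, 0, 0]
r3 m[φ4→X12] = [1, 5, 6]
r3 m[φ5→X6] = [0, 2, 2]
r3 m[φ6→X15] = [7, 0, 7]
r3 m[φ7→X11] = [4, 3, 5]
r3 m[X6→φ0] = [6, 4, 4]
r3 m[X6→φ1] = [6, 4, 3]
r3 m[X6→φ2] = [6, 2, 3]
r3 m[X6→φ3] = [0, 4, 4]
r3 m[X6→φ5] = [6, 2, 2]
r3 m[X15→φ0] = [7, 0, 7]
r3 m[X15→φ6] = [0, 0, 0]
r3 m[X9→φ1] = [0, 0, 0]
r3 m[X12→φ2] = [1, 5, 6]
r3 m[X12→φ4] = [1, 2, 0]
r3 m[X11→φ0] = [4, 3, 5]
r3 m[X11→φ7] = [0, 0, 0]
r3 m[X1→φ2] = [0, 0, 0]
r4 m[φ0→X6] = [7, 5, 5]
r4 m[φ0→X15] = [7, 9, 8]
r4 m[φ0→X11] = [8, 6, 4]
r4 m[φ1→X6] = [0, 0, 1]
r4 m[φ1→X9] = [4, 7, 4]
r4 m[φ2→X6] = [5, 4, 2]
r4 m[φ2→X12] = [4, 4, 4]
r4 m[φ2→X1] = [5, 12, 6]
r4 m[φ3→X6] = [6, 0, 0]
r4 m[φ4→X12] = [1, 5, 6]
r4 m[φ5→X6] = [0, 2, 2]
r4 m[φ6→X15] = [7, 0, 7]
r4 m[φ7→X11] = [4, 3, 5]
r4 m[X6→φ0] = [11, 6, 5]
r4 m[X6→φ1] = [18, 11, 9]
r4 m[X6→φ2] = [13, 7, 8]
r4 m[X6→φ3] = [12, 11, 10]
r4 m[X6→φ5] = [18, 9, 8]
r4 m[X15→φ0] = [7, 0, 7]
r4 m[X15→φ6] = [7, 9, 8]
r4 m[X9→φ1] = [0, 0, 0]
r4 m[X12→φ2] = [1, 5, 6]
r4 m[X12→φ4] = [4, 4, 4]
r4 m[X11→φ0] = [4, 3, 5]
r4 m[X11→φ7] = [8, 6, 4]
r4 m[X1→φ2] = [0, 0, 0]
r5 m[φ0→X6] = [7, 5, 5]
r5 m[φ0→X15] = [9, 10, 9]
r5 m[φ0→X11] = [10, 7, 6]
r5 m[φ1→X6] = [0, 0, 1]
r5 m[φ1→X9] = [10, 13, 10]
r5 m[φ2→X6] = [5, 4, 2]
r5 m[φ2→X12] = [9, 9, 9]
r5 m[φ2→X1] = [10, 17, 11]
r5 m[φ3→X6] = [6, 0, 0]
r5 m[φ4→X12] = [1, 5, 6]
r5 m[φ5→X6] = [0, 2, 2]
r5 m[φ6→X15] = [7, 0, 7]
r5 m[φ7→X11] = [4, 3, 5]
r5 m[X6→φ0] = [11, 6, 5]
r5 m[X6→φ1] = [18, 11, 9]
r5 m[X6→φ2] = [13, 7, 8]
r5 m[X6→φ3] = [12, 11, 10]
r5 m[X6→φ5] = [18, 9, 8]
r5 m[X15→φ0] = [7, 0, 7]
r5 m[X15→φ6] = [7, 9, 8]
r5 m[X9→φ1] = [0, 0, 0]
r5 m[X12→φ2] = [1, 5, 6]
r5 m[X12→φ4] = [4, 4, 4]
r5 m[X11→φ0] = [4, 3, 5]
r5 m[X11→φ7] = [8, 6, 4]
r5 m[X1→φ2] = [0, 0, 0]
r6 m[φ0→X6] = [7, 5, 5]
r6 m[φ0→X15] = [9, 10, 9]
r6 m[φ0→X11] = [10, 7, 6]
r6 m[φ1→X6] = [0, 0, 1]
r6 m[φ1→X9] = [10, 13, 10]
r6 m[φ2→X6] = [5, 4, 2]
r6 m[φ2→X12] = [9, 9, 9]
r6 m[φ2→X1] = [10, 17, 11]
r6 m[φ3→X6] = [6, 0, 0]
r6 m[φ4→X12] = [1, 5, 6]
r6 m[φ5→X6] = [0, 2, 2]
r6 m[φ6→X15] = [7, 0, 7]
r6 m[φ7→X11] = [4, 3, 5]
r6 m[X6→φ0] = [11, 6, 5]
r6 m[X6→φ1] = [18, 11, 9]
r6 m[X6→φ2] = [13, 7, 8]
r6 m[X6→φ3] = [12, 11, 10]
r6 m[X6→φ5] = [18, 9, 8]
r6 m[X15→φ0] = [7, 0, 7]
r6 m[X15→φ6] = [9, 10, 9]
r6 m[X9→φ1] = [0, 0, 0]
r6 m[X12→φ2] = [1, 5, 6]
r6 m[X12→φ4] = [9, 9, 9]
r6 m[X11→φ0] = [4, 3, 5]
r6 m[X11→φ7] = [10, 7, 6]
r6 m[X1→φ2] = [0, 0, 0]
r7 m[φ0→X6] = [7, 5, 5]
r7 m[φ0→X15] = [9, 10, 9]
r7 m[φ0→X11] = [10, 7, 6]
r7 m[φ1→X6] = [0, 0, 1]
r7 m[φ1→X9] = [10, 13, 10]
r7 m[φ2→X6] = [5, 4, 2]
r7 m[φ2→X12] = [9, 9, 9]
r7 m[φ2→X1] = [10, 17, 11]
r7 m[φ3→X6] = [6, 0, 0]
r7 m[φ4→X12] = [1, 5, 6]
r7 m[φ5→X6] = [0, 2, 2]
r7 m[φ6→X15] = [7, 0, 7]
r7 m[φ7→X11] = [4, 3, 5]
r7 m[X6→φ0] = [11, 6, 5]
r7 m[X6→φ1] = [18, 11, 9]
r7 m[X6→φ2] = [13, 7, 8]
r7 m[X6→φ3] = [12, 11, 10]
r7 m[X6→φ5] = [18, 9, 8]
r7 m[X15→φ0] = [7, 0, 7]
r7 m[X15→φ6] = [9, 10, 9]
r7 m[X9→φ1] = [0, 0, 0]
r7 m[X12→φ2] = [1, 5, 6]
r7 m[X12→φ4] = [9, 9, 9]
r7 m[X11→φ0] = [4, 3, 5]
r7 m[X11→φ7] = [10, 7, 6]
r7 m[X1→φ2] = [0, 0, 0]
fixed point reached at round 7
b[X9] = ⊗ incoming = [10, 13, 10]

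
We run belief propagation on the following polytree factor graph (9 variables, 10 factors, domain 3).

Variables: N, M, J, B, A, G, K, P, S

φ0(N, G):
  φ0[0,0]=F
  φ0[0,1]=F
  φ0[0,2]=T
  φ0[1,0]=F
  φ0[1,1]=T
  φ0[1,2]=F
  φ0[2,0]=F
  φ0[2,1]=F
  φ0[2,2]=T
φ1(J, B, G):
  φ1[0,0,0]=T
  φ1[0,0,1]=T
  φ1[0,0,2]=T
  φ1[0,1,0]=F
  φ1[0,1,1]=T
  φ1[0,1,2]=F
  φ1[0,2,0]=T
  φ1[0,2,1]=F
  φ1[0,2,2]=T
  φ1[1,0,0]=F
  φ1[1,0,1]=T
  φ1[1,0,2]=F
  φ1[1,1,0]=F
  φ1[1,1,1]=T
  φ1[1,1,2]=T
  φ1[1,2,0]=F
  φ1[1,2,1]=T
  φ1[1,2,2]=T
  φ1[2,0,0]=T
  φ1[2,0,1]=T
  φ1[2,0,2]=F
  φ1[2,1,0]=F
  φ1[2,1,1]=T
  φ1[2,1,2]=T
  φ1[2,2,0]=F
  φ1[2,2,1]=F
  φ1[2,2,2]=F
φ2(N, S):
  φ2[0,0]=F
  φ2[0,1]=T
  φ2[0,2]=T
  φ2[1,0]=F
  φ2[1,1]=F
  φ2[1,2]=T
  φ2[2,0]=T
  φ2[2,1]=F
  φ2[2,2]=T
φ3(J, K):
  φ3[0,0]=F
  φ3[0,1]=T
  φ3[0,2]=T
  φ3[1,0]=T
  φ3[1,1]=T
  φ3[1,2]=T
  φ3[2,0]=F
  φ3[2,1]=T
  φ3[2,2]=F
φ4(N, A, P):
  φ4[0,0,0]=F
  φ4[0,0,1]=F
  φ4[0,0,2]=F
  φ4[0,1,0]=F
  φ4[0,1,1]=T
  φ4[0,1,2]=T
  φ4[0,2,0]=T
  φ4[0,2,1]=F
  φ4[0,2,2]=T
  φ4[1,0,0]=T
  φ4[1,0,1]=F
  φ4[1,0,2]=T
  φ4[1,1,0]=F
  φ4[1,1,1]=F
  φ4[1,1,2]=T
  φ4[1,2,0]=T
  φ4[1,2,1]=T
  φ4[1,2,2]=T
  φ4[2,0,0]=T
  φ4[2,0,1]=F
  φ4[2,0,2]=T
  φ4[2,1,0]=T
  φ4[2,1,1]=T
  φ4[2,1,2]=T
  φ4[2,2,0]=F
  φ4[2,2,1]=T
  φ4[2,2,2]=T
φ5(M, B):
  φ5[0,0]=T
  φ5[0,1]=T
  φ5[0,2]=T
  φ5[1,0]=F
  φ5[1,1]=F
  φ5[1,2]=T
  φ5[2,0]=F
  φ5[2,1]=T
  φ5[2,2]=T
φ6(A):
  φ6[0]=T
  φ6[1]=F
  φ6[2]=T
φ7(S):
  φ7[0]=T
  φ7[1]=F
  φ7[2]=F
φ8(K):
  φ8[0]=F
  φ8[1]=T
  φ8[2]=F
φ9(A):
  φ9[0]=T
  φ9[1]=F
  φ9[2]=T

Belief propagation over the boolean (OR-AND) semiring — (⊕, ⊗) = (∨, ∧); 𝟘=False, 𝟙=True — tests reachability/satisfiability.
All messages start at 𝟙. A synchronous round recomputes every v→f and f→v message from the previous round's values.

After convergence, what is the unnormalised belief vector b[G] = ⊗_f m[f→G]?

b[G] = [F, F, T]

init: all messages = 𝟙 over 3 values
r1 m[φ0→N] = [T, T, T]
r1 m[φ0→G] = [F, T, T]
r1 m[φ1→J] = [T, T, T]
r1 m[φ1→B] = [T, T, T]
r1 m[φ1→G] = [T, T, T]
r1 m[φ2→N] = [T, T, T]
r1 m[φ2→S] = [T, T, T]
r1 m[φ3→J] = [T, T, T]
r1 m[φ3→K] = [T, T, T]
r1 m[φ4→N] = [T, T, T]
r1 m[φ4→A] = [T, T, T]
r1 m[φ4→P] = [T, T, T]
r1 m[φ5→M] = [T, T, T]
r1 m[φ5→B] = [T, T, T]
r1 m[φ6→A] = [T, F, T]
r1 m[φ7→S] = [T, F, F]
r1 m[φ8→K] = [F, T, F]
r1 m[φ9→A] = [T, F, T]
r1 m[N→φ0] = [T, T, T]
r1 m[N→φ2] = [T, T, T]
r1 m[N→φ4] = [T, T, T]
r1 m[M→φ5] = [T, T, T]
r1 m[J→φ1] = [T, T, T]
r1 m[J→φ3] = [T, T, T]
r1 m[B→φ1] = [T, T, T]
r1 m[B→φ5] = [T, T, T]
r1 m[A→φ4] = [T, T, T]
r1 m[A→φ6] = [T, T, T]
r1 m[A→φ9] = [T, T, T]
r1 m[G→φ0] = [T, T, T]
r1 m[G→φ1] = [T, T, T]
r1 m[K→φ3] = [T, T, T]
r1 m[K→φ8] = [T, T, T]
r1 m[P→φ4] = [T, T, T]
r1 m[S→φ2] = [T, T, T]
r1 m[S→φ7] = [T, T, T]
r2 m[φ0→N] = [T, T, T]
r2 m[φ0→G] = [F, T, T]
r2 m[φ1→J] = [T, T, T]
r2 m[φ1→B] = [T, T, T]
r2 m[φ1→G] = [T, T, T]
r2 m[φ2→N] = [T, T, T]
r2 m[φ2→S] = [T, T, T]
r2 m[φ3→J] = [T, T, T]
r2 m[φ3→K] = [T, T, T]
r2 m[φ4→N] = [T, T, T]
r2 m[φ4→A] = [T, T, T]
r2 m[φ4→P] = [T, T, T]
r2 m[φ5→M] = [T, T, T]
r2 m[φ5→B] = [T, T, T]
r2 m[φ6→A] = [T, F, T]
r2 m[φ7→S] = [T, F, F]
r2 m[φ8→K] = [F, T, F]
r2 m[φ9→A] = [T, F, T]
r2 m[N→φ0] = [T, T, T]
r2 m[N→φ2] = [T, T, T]
r2 m[N→φ4] = [T, T, T]
r2 m[M→φ5] = [T, T, T]
r2 m[J→φ1] = [T, T, T]
r2 m[J→φ3] = [T, T, T]
r2 m[B→φ1] = [T, T, T]
r2 m[B→φ5] = [T, T, T]
r2 m[A→φ4] = [T, F, T]
r2 m[A→φ6] = [T, F, T]
r2 m[A→φ9] = [T, F, T]
r2 m[G→φ0] = [T, T, T]
r2 m[G→φ1] = [F, T, T]
r2 m[K→φ3] = [F, T, F]
r2 m[K→φ8] = [T, T, T]
r2 m[P→φ4] = [T, T, T]
r2 m[S→φ2] = [T, F, F]
r2 m[S→φ7] = [T, T, T]
r3 m[φ0→N] = [T, T, T]
r3 m[φ0→G] = [F, T, T]
r3 m[φ1→J] = [T, T, T]
r3 m[φ1→B] = [T, T, T]
r3 m[φ1→G] = [T, T, T]
r3 m[φ2→N] = [F, F, T]
r3 m[φ2→S] = [T, T, T]
r3 m[φ3→J] = [T, T, T]
r3 m[φ3→K] = [T, T, T]
r3 m[φ4→N] = [T, T, T]
r3 m[φ4→A] = [T, T, T]
r3 m[φ4→P] = [T, T, T]
r3 m[φ5→M] = [T, T, T]
r3 m[φ5→B] = [T, T, T]
r3 m[φ6→A] = [T, F, T]
r3 m[φ7→S] = [T, F, F]
r3 m[φ8→K] = [F, T, F]
r3 m[φ9→A] = [T, F, T]
r3 m[N→φ0] = [T, T, T]
r3 m[N→φ2] = [T, T, T]
r3 m[N→φ4] = [T, T, T]
r3 m[M→φ5] = [T, T, T]
r3 m[J→φ1] = [T, T, T]
r3 m[J→φ3] = [T, T, T]
r3 m[B→φ1] = [T, T, T]
r3 m[B→φ5] = [T, T, T]
r3 m[A→φ4] = [T, F, T]
r3 m[A→φ6] = [T, F, T]
r3 m[A→φ9] = [T, F, T]
r3 m[G→φ0] = [T, T, T]
r3 m[G→φ1] = [F, T, T]
r3 m[K→φ3] = [F, T, F]
r3 m[K→φ8] = [T, T, T]
r3 m[P→φ4] = [T, T, T]
r3 m[S→φ2] = [T, F, F]
r3 m[S→φ7] = [T, T, T]
r4 m[φ0→N] = [T, T, T]
r4 m[φ0→G] = [F, T, T]
r4 m[φ1→J] = [T, T, T]
r4 m[φ1→B] = [T, T, T]
r4 m[φ1→G] = [T, T, T]
r4 m[φ2→N] = [F, F, T]
r4 m[φ2→S] = [T, T, T]
r4 m[φ3→J] = [T, T, T]
r4 m[φ3→K] = [T, T, T]
r4 m[φ4→N] = [T, T, T]
r4 m[φ4→A] = [T, T, T]
r4 m[φ4→P] = [T, T, T]
r4 m[φ5→M] = [T, T, T]
r4 m[φ5→B] = [T, T, T]
r4 m[φ6→A] = [T, F, T]
r4 m[φ7→S] = [T, F, F]
r4 m[φ8→K] = [F, T, F]
r4 m[φ9→A] = [T, F, T]
r4 m[N→φ0] = [F, F, T]
r4 m[N→φ2] = [T, T, T]
r4 m[N→φ4] = [F, F, T]
r4 m[M→φ5] = [T, T, T]
r4 m[J→φ1] = [T, T, T]
r4 m[J→φ3] = [T, T, T]
r4 m[B→φ1] = [T, T, T]
r4 m[B→φ5] = [T, T, T]
r4 m[A→φ4] = [T, F, T]
r4 m[A→φ6] = [T, F, T]
r4 m[A→φ9] = [T, F, T]
r4 m[G→φ0] = [T, T, T]
r4 m[G→φ1] = [F, T, T]
r4 m[K→φ3] = [F, T, F]
r4 m[K→φ8] = [T, T, T]
r4 m[P→φ4] = [T, T, T]
r4 m[S→φ2] = [T, F, F]
r4 m[S→φ7] = [T, T, T]
r5 m[φ0→N] = [T, T, T]
r5 m[φ0→G] = [F, F, T]
r5 m[φ1→J] = [T, T, T]
r5 m[φ1→B] = [T, T, T]
r5 m[φ1→G] = [T, T, T]
r5 m[φ2→N] = [F, F, T]
r5 m[φ2→S] = [T, T, T]
r5 m[φ3→J] = [T, T, T]
r5 m[φ3→K] = [T, T, T]
r5 m[φ4→N] = [T, T, T]
r5 m[φ4→A] = [T, T, T]
r5 m[φ4→P] = [T, T, T]
r5 m[φ5→M] = [T, T, T]
r5 m[φ5→B] = [T, T, T]
r5 m[φ6→A] = [T, F, T]
r5 m[φ7→S] = [T, F, F]
r5 m[φ8→K] = [F, T, F]
r5 m[φ9→A] = [T, F, T]
r5 m[N→φ0] = [F, F, T]
r5 m[N→φ2] = [T, T, T]
r5 m[N→φ4] = [F, F, T]
r5 m[M→φ5] = [T, T, T]
r5 m[J→φ1] = [T, T, T]
r5 m[J→φ3] = [T, T, T]
r5 m[B→φ1] = [T, T, T]
r5 m[B→φ5] = [T, T, T]
r5 m[A→φ4] = [T, F, T]
r5 m[A→φ6] = [T, F, T]
r5 m[A→φ9] = [T, F, T]
r5 m[G→φ0] = [T, T, T]
r5 m[G→φ1] = [F, T, T]
r5 m[K→φ3] = [F, T, F]
r5 m[K→φ8] = [T, T, T]
r5 m[P→φ4] = [T, T, T]
r5 m[S→φ2] = [T, F, F]
r5 m[S→φ7] = [T, T, T]
r6 m[φ0→N] = [T, T, T]
r6 m[φ0→G] = [F, F, T]
r6 m[φ1→J] = [T, T, T]
r6 m[φ1→B] = [T, T, T]
r6 m[φ1→G] = [T, T, T]
r6 m[φ2→N] = [F, F, T]
r6 m[φ2→S] = [T, T, T]
r6 m[φ3→J] = [T, T, T]
r6 m[φ3→K] = [T, T, T]
r6 m[φ4→N] = [T, T, T]
r6 m[φ4→A] = [T, T, T]
r6 m[φ4→P] = [T, T, T]
r6 m[φ5→M] = [T, T, T]
r6 m[φ5→B] = [T, T, T]
r6 m[φ6→A] = [T, F, T]
r6 m[φ7→S] = [T, F, F]
r6 m[φ8→K] = [F, T, F]
r6 m[φ9→A] = [T, F, T]
r6 m[N→φ0] = [F, F, T]
r6 m[N→φ2] = [T, T, T]
r6 m[N→φ4] = [F, F, T]
r6 m[M→φ5] = [T, T, T]
r6 m[J→φ1] = [T, T, T]
r6 m[J→φ3] = [T, T, T]
r6 m[B→φ1] = [T, T, T]
r6 m[B→φ5] = [T, T, T]
r6 m[A→φ4] = [T, F, T]
r6 m[A→φ6] = [T, F, T]
r6 m[A→φ9] = [T, F, T]
r6 m[G→φ0] = [T, T, T]
r6 m[G→φ1] = [F, F, T]
r6 m[K→φ3] = [F, T, F]
r6 m[K→φ8] = [T, T, T]
r6 m[P→φ4] = [T, T, T]
r6 m[S→φ2] = [T, F, F]
r6 m[S→φ7] = [T, T, T]
r7 m[φ0→N] = [T, T, T]
r7 m[φ0→G] = [F, F, T]
r7 m[φ1→J] = [T, T, T]
r7 m[φ1→B] = [T, T, T]
r7 m[φ1→G] = [T, T, T]
r7 m[φ2→N] = [F, F, T]
r7 m[φ2→S] = [T, T, T]
r7 m[φ3→J] = [T, T, T]
r7 m[φ3→K] = [T, T, T]
r7 m[φ4→N] = [T, T, T]
r7 m[φ4→A] = [T, T, T]
r7 m[φ4→P] = [T, T, T]
r7 m[φ5→M] = [T, T, T]
r7 m[φ5→B] = [T, T, T]
r7 m[φ6→A] = [T, F, T]
r7 m[φ7→S] = [T, F, F]
r7 m[φ8→K] = [F, T, F]
r7 m[φ9→A] = [T, F, T]
r7 m[N→φ0] = [F, F, T]
r7 m[N→φ2] = [T, T, T]
r7 m[N→φ4] = [F, F, T]
r7 m[M→φ5] = [T, T, T]
r7 m[J→φ1] = [T, T, T]
r7 m[J→φ3] = [T, T, T]
r7 m[B→φ1] = [T, T, T]
r7 m[B→φ5] = [T, T, T]
r7 m[A→φ4] = [T, F, T]
r7 m[A→φ6] = [T, F, T]
r7 m[A→φ9] = [T, F, T]
r7 m[G→φ0] = [T, T, T]
r7 m[G→φ1] = [F, F, T]
r7 m[K→φ3] = [F, T, F]
r7 m[K→φ8] = [T, T, T]
r7 m[P→φ4] = [T, T, T]
r7 m[S→φ2] = [T, F, F]
r7 m[S→φ7] = [T, T, T]
fixed point reached at round 7
b[G] = ⊗ incoming = [F, F, T]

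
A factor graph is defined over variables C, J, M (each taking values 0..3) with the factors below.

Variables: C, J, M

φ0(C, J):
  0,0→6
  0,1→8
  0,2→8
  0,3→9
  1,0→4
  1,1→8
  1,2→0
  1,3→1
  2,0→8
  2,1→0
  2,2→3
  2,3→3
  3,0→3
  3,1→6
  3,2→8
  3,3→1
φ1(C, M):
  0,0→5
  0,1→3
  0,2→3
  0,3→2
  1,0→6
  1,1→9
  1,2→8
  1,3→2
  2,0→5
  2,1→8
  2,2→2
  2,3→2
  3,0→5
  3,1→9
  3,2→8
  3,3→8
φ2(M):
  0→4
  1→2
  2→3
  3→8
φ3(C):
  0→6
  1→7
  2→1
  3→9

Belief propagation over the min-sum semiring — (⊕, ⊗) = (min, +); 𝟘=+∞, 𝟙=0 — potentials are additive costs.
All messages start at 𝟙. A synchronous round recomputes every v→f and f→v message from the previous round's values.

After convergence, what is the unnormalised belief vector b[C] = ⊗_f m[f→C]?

b[C] = [17, 17, 6, 19]

init: all messages = 𝟙 over 4 values
r1 m[φ0→C] = [6, 0, 0, 1]
r1 m[φ0→J] = [3, 0, 0, 1]
r1 m[φ1→C] = [2, 2, 2, 5]
r1 m[φ1→M] = [5, 3, 2, 2]
r1 m[φ2→M] = [4, 2, 3, 8]
r1 m[φ3→C] = [6, 7, 1, 9]
r1 m[C→φ0] = [0, 0, 0, 0]
r1 m[C→φ1] = [0, 0, 0, 0]
r1 m[C→φ3] = [0, 0, 0, 0]
r1 m[J→φ0] = [0, 0, 0, 0]
r1 m[M→φ1] = [0, 0, 0, 0]
r1 m[M→φ2] = [0, 0, 0, 0]
r2 m[φ0→C] = [6, 0, 0, 1]
r2 m[φ0→J] = [3, 0, 0, 1]
r2 m[φ1→C] = [2, 2, 2, 5]
r2 m[φ1→M] = [5, 3, 2, 2]
r2 m[φ2→M] = [4, 2, 3, 8]
r2 m[φ3→C] = [6, 7, 1, 9]
r2 m[C→φ0] = [8, 9, 3, 14]
r2 m[C→φ1] = [12, 7, 1, 10]
r2 m[C→φ3] = [8, 2, 2, 6]
r2 m[J→φ0] = [0, 0, 0, 0]
r2 m[M→φ1] = [4, 2, 3, 8]
r2 m[M→φ2] = [5, 3, 2, 2]
r3 m[φ0→C] = [6, 0, 0, 1]
r3 m[φ0→J] = [11, 3, 6, 6]
r3 m[φ1→C] = [5, 10, 5, 9]
r3 m[φ1→M] = [6, 9, 3, 3]
r3 m[φ2→M] = [4, 2, 3, 8]
r3 m[φ3→C] = [6, 7, 1, 9]
r3 m[C→φ0] = [8, 9, 3, 14]
r3 m[C→φ1] = [12, 7, 1, 10]
r3 m[C→φ3] = [8, 2, 2, 6]
r3 m[J→φ0] = [0, 0, 0, 0]
r3 m[M→φ1] = [4, 2, 3, 8]
r3 m[M→φ2] = [5, 3, 2, 2]
r4 m[φ0→C] = [6, 0, 0, 1]
r4 m[φ0→J] = [11, 3, 6, 6]
r4 m[φ1→C] = [5, 10, 5, 9]
r4 m[φ1→M] = [6, 9, 3, 3]
r4 m[φ2→M] = [4, 2, 3, 8]
r4 m[φ3→C] = [6, 7, 1, 9]
r4 m[C→φ0] = [11, 17, 6, 18]
r4 m[C→φ1] = [12, 7, 1, 10]
r4 m[C→φ3] = [11, 10, 5, 10]
r4 m[J→φ0] = [0, 0, 0, 0]
r4 m[M→φ1] = [4, 2, 3, 8]
r4 m[M→φ2] = [6, 9, 3, 3]
r5 m[φ0→C] = [6, 0, 0, 1]
r5 m[φ0→J] = [14, 6, 9, 9]
r5 m[φ1→C] = [5, 10, 5, 9]
r5 m[φ1→M] = [6, 9, 3, 3]
r5 m[φ2→M] = [4, 2, 3, 8]
r5 m[φ3→C] = [6, 7, 1, 9]
r5 m[C→φ0] = [11, 17, 6, 18]
r5 m[C→φ1] = [12, 7, 1, 10]
r5 m[C→φ3] = [11, 10, 5, 10]
r5 m[J→φ0] = [0, 0, 0, 0]
r5 m[M→φ1] = [4, 2, 3, 8]
r5 m[M→φ2] = [6, 9, 3, 3]
r6 m[φ0→C] = [6, 0, 0, 1]
r6 m[φ0→J] = [14, 6, 9, 9]
r6 m[φ1→C] = [5, 10, 5, 9]
r6 m[φ1→M] = [6, 9, 3, 3]
r6 m[φ2→M] = [4, 2, 3, 8]
r6 m[φ3→C] = [6, 7, 1, 9]
r6 m[C→φ0] = [11, 17, 6, 18]
r6 m[C→φ1] = [12, 7, 1, 10]
r6 m[C→φ3] = [11, 10, 5, 10]
r6 m[J→φ0] = [0, 0, 0, 0]
r6 m[M→φ1] = [4, 2, 3, 8]
r6 m[M→φ2] = [6, 9, 3, 3]
fixed point reached at round 6
b[C] = ⊗ incoming = [17, 17, 6, 19]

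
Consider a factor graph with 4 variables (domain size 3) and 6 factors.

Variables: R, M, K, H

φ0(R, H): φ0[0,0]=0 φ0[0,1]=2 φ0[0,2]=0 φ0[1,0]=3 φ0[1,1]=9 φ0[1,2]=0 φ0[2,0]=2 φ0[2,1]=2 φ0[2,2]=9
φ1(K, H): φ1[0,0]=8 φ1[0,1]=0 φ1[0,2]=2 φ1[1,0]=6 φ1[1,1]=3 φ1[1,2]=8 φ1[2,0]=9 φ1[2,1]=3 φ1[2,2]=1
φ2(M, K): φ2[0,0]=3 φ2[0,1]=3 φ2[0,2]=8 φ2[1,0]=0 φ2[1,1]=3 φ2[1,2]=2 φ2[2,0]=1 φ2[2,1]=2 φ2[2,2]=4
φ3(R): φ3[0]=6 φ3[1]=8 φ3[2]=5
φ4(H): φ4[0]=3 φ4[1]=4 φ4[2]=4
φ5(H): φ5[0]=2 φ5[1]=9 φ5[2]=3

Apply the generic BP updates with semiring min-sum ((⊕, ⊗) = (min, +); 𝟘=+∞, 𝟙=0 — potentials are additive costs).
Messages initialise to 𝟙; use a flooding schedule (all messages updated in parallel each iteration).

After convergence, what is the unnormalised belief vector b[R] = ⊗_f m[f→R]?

b[R] = [15, 17, 20]

init: all messages = 𝟙 over 3 values
r1 m[φ0→R] = [0, 0, 2]
r1 m[φ0→H] = [0, 2, 0]
r1 m[φ1→K] = [0, 3, 1]
r1 m[φ1→H] = [6, 0, 1]
r1 m[φ2→M] = [3, 0, 1]
r1 m[φ2→K] = [0, 2, 2]
r1 m[φ3→R] = [6, 8, 5]
r1 m[φ4→H] = [3, 4, 4]
r1 m[φ5→H] = [2, 9, 3]
r1 m[R→φ0] = [0, 0, 0]
r1 m[R→φ3] = [0, 0, 0]
r1 m[M→φ2] = [0, 0, 0]
r1 m[K→φ1] = [0, 0, 0]
r1 m[K→φ2] = [0, 0, 0]
r1 m[H→φ0] = [0, 0, 0]
r1 m[H→φ1] = [0, 0, 0]
r1 m[H→φ4] = [0, 0, 0]
r1 m[H→φ5] = [0, 0, 0]
r2 m[φ0→R] = [0, 0, 2]
r2 m[φ0→H] = [0, 2, 0]
r2 m[φ1→K] = [0, 3, 1]
r2 m[φ1→H] = [6, 0, 1]
r2 m[φ2→M] = [3, 0, 1]
r2 m[φ2→K] = [0, 2, 2]
r2 m[φ3→R] = [6, 8, 5]
r2 m[φ4→H] = [3, 4, 4]
r2 m[φ5→H] = [2, 9, 3]
r2 m[R→φ0] = [6, 8, 5]
r2 m[R→φ3] = [0, 0, 2]
r2 m[M→φ2] = [0, 0, 0]
r2 m[K→φ1] = [0, 2, 2]
r2 m[K→φ2] = [0, 3, 1]
r2 m[H→φ0] = [11, 13, 8]
r2 m[H→φ1] = [5, 15, 7]
r2 m[H→φ4] = [8, 11, 4]
r2 m[H→φ5] = [9, 6, 5]
r3 m[φ0→R] = [8, 8, 13]
r3 m[φ0→H] = [6, 7, 6]
r3 m[φ1→K] = [9, 11, 8]
r3 m[φ1→H] = [8, 0, 2]
r3 m[φ2→M] = [3, 0, 1]
r3 m[φ2→K] = [0, 2, 2]
r3 m[φ3→R] = [6, 8, 5]
r3 m[φ4→H] = [3, 4, 4]
r3 m[φ5→H] = [2, 9, 3]
r3 m[R→φ0] = [6, 8, 5]
r3 m[R→φ3] = [0, 0, 2]
r3 m[M→φ2] = [0, 0, 0]
r3 m[K→φ1] = [0, 2, 2]
r3 m[K→φ2] = [0, 3, 1]
r3 m[H→φ0] = [11, 13, 8]
r3 m[H→φ1] = [5, 15, 7]
r3 m[H→φ4] = [8, 11, 4]
r3 m[H→φ5] = [9, 6, 5]
r4 m[φ0→R] = [8, 8, 13]
r4 m[φ0→H] = [6, 7, 6]
r4 m[φ1→K] = [9, 11, 8]
r4 m[φ1→H] = [8, 0, 2]
r4 m[φ2→M] = [3, 0, 1]
r4 m[φ2→K] = [0, 2, 2]
r4 m[φ3→R] = [6, 8, 5]
r4 m[φ4→H] = [3, 4, 4]
r4 m[φ5→H] = [2, 9, 3]
r4 m[R→φ0] = [6, 8, 5]
r4 m[R→φ3] = [8, 8, 13]
r4 m[M→φ2] = [0, 0, 0]
r4 m[K→φ1] = [0, 2, 2]
r4 m[K→φ2] = [9, 11, 8]
r4 m[H→φ0] = [13, 13, 9]
r4 m[H→φ1] = [11, 20, 13]
r4 m[H→φ4] = [16, 16, 11]
r4 m[H→φ5] = [17, 11, 12]
r5 m[φ0→R] = [9, 9, 15]
r5 m[φ0→H] = [6, 7, 6]
r5 m[φ1→K] = [15, 17, 14]
r5 m[φ1→H] = [8, 0, 2]
r5 m[φ2→M] = [12, 9, 10]
r5 m[φ2→K] = [0, 2, 2]
r5 m[φ3→R] = [6, 8, 5]
r5 m[φ4→H] = [3, 4, 4]
r5 m[φ5→H] = [2, 9, 3]
r5 m[R→φ0] = [6, 8, 5]
r5 m[R→φ3] = [8, 8, 13]
r5 m[M→φ2] = [0, 0, 0]
r5 m[K→φ1] = [0, 2, 2]
r5 m[K→φ2] = [9, 11, 8]
r5 m[H→φ0] = [13, 13, 9]
r5 m[H→φ1] = [11, 20, 13]
r5 m[H→φ4] = [16, 16, 11]
r5 m[H→φ5] = [17, 11, 12]
r6 m[φ0→R] = [9, 9, 15]
r6 m[φ0→H] = [6, 7, 6]
r6 m[φ1→K] = [15, 17, 14]
r6 m[φ1→H] = [8, 0, 2]
r6 m[φ2→M] = [12, 9, 10]
r6 m[φ2→K] = [0, 2, 2]
r6 m[φ3→R] = [6, 8, 5]
r6 m[φ4→H] = [3, 4, 4]
r6 m[φ5→H] = [2, 9, 3]
r6 m[R→φ0] = [6, 8, 5]
r6 m[R→φ3] = [9, 9, 15]
r6 m[M→φ2] = [0, 0, 0]
r6 m[K→φ1] = [0, 2, 2]
r6 m[K→φ2] = [15, 17, 14]
r6 m[H→φ0] = [13, 13, 9]
r6 m[H→φ1] = [11, 20, 13]
r6 m[H→φ4] = [16, 16, 11]
r6 m[H→φ5] = [17, 11, 12]
r7 m[φ0→R] = [9, 9, 15]
r7 m[φ0→H] = [6, 7, 6]
r7 m[φ1→K] = [15, 17, 14]
r7 m[φ1→H] = [8, 0, 2]
r7 m[φ2→M] = [18, 15, 16]
r7 m[φ2→K] = [0, 2, 2]
r7 m[φ3→R] = [6, 8, 5]
r7 m[φ4→H] = [3, 4, 4]
r7 m[φ5→H] = [2, 9, 3]
r7 m[R→φ0] = [6, 8, 5]
r7 m[R→φ3] = [9, 9, 15]
r7 m[M→φ2] = [0, 0, 0]
r7 m[K→φ1] = [0, 2, 2]
r7 m[K→φ2] = [15, 17, 14]
r7 m[H→φ0] = [13, 13, 9]
r7 m[H→φ1] = [11, 20, 13]
r7 m[H→φ4] = [16, 16, 11]
r7 m[H→φ5] = [17, 11, 12]
r8 m[φ0→R] = [9, 9, 15]
r8 m[φ0→H] = [6, 7, 6]
r8 m[φ1→K] = [15, 17, 14]
r8 m[φ1→H] = [8, 0, 2]
r8 m[φ2→M] = [18, 15, 16]
r8 m[φ2→K] = [0, 2, 2]
r8 m[φ3→R] = [6, 8, 5]
r8 m[φ4→H] = [3, 4, 4]
r8 m[φ5→H] = [2, 9, 3]
r8 m[R→φ0] = [6, 8, 5]
r8 m[R→φ3] = [9, 9, 15]
r8 m[M→φ2] = [0, 0, 0]
r8 m[K→φ1] = [0, 2, 2]
r8 m[K→φ2] = [15, 17, 14]
r8 m[H→φ0] = [13, 13, 9]
r8 m[H→φ1] = [11, 20, 13]
r8 m[H→φ4] = [16, 16, 11]
r8 m[H→φ5] = [17, 11, 12]
fixed point reached at round 8
b[R] = ⊗ incoming = [15, 17, 20]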